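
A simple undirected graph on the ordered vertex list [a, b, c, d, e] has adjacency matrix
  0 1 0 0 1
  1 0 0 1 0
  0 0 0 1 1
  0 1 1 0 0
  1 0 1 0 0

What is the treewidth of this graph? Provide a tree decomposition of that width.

Treewidth 2.
One optimal decomposition is:
Bags: B1 = {a, b, d}  B2 = {a, c, d}  B3 = {a, c, e}
Tree: B1–B2, B2–B3

Every bag has size at most 3, so the width is 3 − 1 = 2 and tw(G) ≤ 2. For the lower bound, G contains the cycle a–b–d–c–e–a, so G is not a forest; only forests have treewidth ≤ 1, hence tw(G) ≥ 2. Hence tw(G) = 2 exactly.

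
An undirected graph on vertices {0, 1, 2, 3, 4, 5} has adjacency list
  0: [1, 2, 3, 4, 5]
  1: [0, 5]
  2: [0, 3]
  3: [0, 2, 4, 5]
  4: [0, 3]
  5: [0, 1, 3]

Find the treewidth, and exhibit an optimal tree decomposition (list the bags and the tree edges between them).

The largest bag has 3 vertices, giving width 2; this decomposition certifies tw(G) ≤ 2. Conversely, {0, 1, 5} is a clique of size 3, and the vertices of any clique must share a bag in every tree decomposition; so some bag has ≥ 3 vertices and tw(G) ≥ 2. Therefore the treewidth is 2.

Treewidth 2.
One optimal decomposition is:
Bags: B1 = {0, 3, 4}  B2 = {0, 3, 5}  B3 = {0, 2, 3}  B4 = {0, 1, 5}
Tree: B1–B2, B1–B3, B2–B4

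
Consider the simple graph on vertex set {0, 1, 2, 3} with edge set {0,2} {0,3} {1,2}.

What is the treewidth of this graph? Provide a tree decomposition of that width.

Treewidth 1.
Bags: B1 = {1, 2}  B2 = {0, 2}  B3 = {0, 3}
Tree: B1–B2, B2–B3

Each bag holds 2 vertices, so the decomposition has width 1, which upper-bounds the treewidth. Any graph with an edge has treewidth ≥ 1, and G has the edge 2–1. The upper and lower bounds meet at 1, so that is the treewidth.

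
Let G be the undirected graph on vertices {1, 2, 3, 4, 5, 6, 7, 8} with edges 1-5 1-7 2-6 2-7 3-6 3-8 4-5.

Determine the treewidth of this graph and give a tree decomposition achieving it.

The largest bag has 2 vertices, giving width 1; this decomposition certifies tw(G) ≤ 1. Since G has at least one edge (e.g. 8–3), it is not an edgeless graph, so tw(G) ≥ 1. Hence tw(G) = 1 exactly.

Treewidth 1.
Bags: B1 = {3, 8}  B2 = {3, 6}  B3 = {2, 6}  B4 = {2, 7}  B5 = {1, 7}  B6 = {1, 5}  B7 = {4, 5}
Tree: B1–B2, B2–B3, B3–B4, B4–B5, B5–B6, B6–B7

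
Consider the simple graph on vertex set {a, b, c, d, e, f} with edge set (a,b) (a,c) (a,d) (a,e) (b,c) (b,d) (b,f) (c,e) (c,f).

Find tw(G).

2

A width-2 tree decomposition is:
Bags: B1 = {a, b, c}  B2 = {a, b, d}  B3 = {b, c, f}  B4 = {a, c, e}
Tree: B1–B2, B1–B3, B1–B4
Each bag holds 3 vertices, so the decomposition has width 2, which upper-bounds the treewidth. Conversely, {a, b, d} is a clique of size 3, and the vertices of any clique must share a bag in every tree decomposition; so some bag has ≥ 3 vertices and tw(G) ≥ 2. Therefore the treewidth is 2.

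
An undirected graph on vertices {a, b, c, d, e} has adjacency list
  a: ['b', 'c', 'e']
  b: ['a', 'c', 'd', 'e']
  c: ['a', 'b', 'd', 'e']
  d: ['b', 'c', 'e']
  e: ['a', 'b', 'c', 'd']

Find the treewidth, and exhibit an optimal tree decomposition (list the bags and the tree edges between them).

Each bag holds 4 vertices, so the decomposition has width 3, which upper-bounds the treewidth. For the lower bound, the 4 vertices {b, c, d, e} are pairwise adjacent, and any tree decomposition puts a clique entirely inside one bag — forcing width ≥ 3. Therefore the treewidth is 3.

Treewidth 3.
One such decomposition:
Bags: B1 = {a, b, c, e}  B2 = {b, c, d, e}
Tree: B1–B2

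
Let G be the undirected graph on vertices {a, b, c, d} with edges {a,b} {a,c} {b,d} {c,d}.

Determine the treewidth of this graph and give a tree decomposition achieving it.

Treewidth 2.
Bags: B1 = {a, b, d}  B2 = {a, c, d}
Tree: B1–B2

Each bag holds 3 vertices, so the decomposition has width 2, which upper-bounds the treewidth. The edges a–b–d–c–a form a cycle, so G is not a tree and its treewidth is at least 2. Hence tw(G) = 2 exactly.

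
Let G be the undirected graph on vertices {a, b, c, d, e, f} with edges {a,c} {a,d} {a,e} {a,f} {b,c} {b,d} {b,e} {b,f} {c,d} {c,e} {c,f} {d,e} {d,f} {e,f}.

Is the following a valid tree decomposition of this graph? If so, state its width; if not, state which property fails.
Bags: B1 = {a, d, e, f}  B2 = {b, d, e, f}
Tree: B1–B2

A tree decomposition must satisfy three properties: every vertex lies in some bag; for every edge, both endpoints lie together in some bag; and for every vertex, the bags containing it form a connected subtree. Here vertex c appears in no bag, so the decomposition is invalid.

No — vertex c appears in no bag.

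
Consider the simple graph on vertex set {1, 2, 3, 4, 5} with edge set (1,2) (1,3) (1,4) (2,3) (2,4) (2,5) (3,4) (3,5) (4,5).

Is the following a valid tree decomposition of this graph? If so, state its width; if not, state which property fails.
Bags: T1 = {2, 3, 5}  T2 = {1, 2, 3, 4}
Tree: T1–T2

No — edge (4,5) lies in no bag.

A tree decomposition must satisfy three properties: every vertex lies in some bag; for every edge, both endpoints lie together in some bag; and for every vertex, the bags containing it form a connected subtree. Here edge (4,5) lies in no bag, so the decomposition is invalid.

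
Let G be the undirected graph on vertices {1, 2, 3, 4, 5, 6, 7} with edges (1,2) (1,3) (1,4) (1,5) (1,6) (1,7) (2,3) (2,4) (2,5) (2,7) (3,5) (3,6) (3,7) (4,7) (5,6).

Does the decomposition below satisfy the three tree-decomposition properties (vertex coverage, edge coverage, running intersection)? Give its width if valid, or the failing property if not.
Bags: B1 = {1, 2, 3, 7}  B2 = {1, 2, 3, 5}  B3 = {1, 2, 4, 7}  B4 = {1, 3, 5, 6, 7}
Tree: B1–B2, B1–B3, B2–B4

No — bags containing vertex 7 are not connected in the tree.

A tree decomposition must satisfy three properties: every vertex lies in some bag; for every edge, both endpoints lie together in some bag; and for every vertex, the bags containing it form a connected subtree. Here bags containing vertex 7 are not connected in the tree, so the decomposition is invalid.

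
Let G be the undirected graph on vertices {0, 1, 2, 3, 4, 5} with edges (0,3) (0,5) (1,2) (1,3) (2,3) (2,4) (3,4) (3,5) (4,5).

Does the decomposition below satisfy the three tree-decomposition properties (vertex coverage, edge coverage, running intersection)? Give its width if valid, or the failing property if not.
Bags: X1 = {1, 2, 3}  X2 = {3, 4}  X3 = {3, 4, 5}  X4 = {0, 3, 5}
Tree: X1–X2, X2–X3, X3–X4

A tree decomposition must satisfy three properties: every vertex lies in some bag; for every edge, both endpoints lie together in some bag; and for every vertex, the bags containing it form a connected subtree. Here edge (2,4) lies in no bag, so the decomposition is invalid.

No — edge (2,4) lies in no bag.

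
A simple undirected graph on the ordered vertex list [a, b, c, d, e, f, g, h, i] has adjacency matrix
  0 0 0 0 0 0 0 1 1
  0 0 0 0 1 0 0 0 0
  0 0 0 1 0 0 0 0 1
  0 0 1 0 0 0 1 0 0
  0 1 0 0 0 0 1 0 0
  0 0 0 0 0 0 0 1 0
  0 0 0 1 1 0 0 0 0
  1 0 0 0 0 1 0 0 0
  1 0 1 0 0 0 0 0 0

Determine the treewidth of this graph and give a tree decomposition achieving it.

The largest bag has 2 vertices, giving width 1; this decomposition certifies tw(G) ≤ 1. G has an edge, so its treewidth is at least 1. The upper and lower bounds meet at 1, so that is the treewidth.

Treewidth 1.
One such decomposition:
Bags: B1 = {b, e}  B2 = {e, g}  B3 = {d, g}  B4 = {c, d}  B5 = {c, i}  B6 = {a, i}  B7 = {a, h}  B8 = {f, h}
Tree: B1–B2, B2–B3, B3–B4, B4–B5, B5–B6, B6–B7, B7–B8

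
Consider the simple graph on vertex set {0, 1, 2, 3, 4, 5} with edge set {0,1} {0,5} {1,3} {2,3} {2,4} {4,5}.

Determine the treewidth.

2

A width-2 tree decomposition is:
Bags: B1 = {1, 2, 3}  B2 = {0, 1, 2}  B3 = {0, 2, 5}  B4 = {2, 4, 5}
Tree: B1–B2, B2–B3, B3–B4
Each bag holds 3 vertices, so the decomposition has width 2, which upper-bounds the treewidth. The edges 2–3–1–0–5–4–2 form a cycle, so G is not a tree and its treewidth is at least 2. Hence tw(G) = 2 exactly.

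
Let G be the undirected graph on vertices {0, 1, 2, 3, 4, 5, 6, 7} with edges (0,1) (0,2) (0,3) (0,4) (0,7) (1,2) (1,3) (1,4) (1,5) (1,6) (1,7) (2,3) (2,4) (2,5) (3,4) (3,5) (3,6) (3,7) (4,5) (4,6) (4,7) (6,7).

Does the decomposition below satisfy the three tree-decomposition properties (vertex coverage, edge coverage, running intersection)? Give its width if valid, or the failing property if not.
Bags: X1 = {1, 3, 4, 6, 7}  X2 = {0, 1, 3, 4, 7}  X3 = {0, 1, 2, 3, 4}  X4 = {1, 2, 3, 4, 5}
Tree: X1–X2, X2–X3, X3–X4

Yes; width 4.

Checking the three conditions: (i) the bags cover all of {0, 1, 2, 3, 4, 5, 6, 7}; (ii) for each edge, some bag contains both endpoints; (iii) the bags containing any fixed vertex form a subtree. All hold, so the decomposition is valid with width 5 − 1 = 4.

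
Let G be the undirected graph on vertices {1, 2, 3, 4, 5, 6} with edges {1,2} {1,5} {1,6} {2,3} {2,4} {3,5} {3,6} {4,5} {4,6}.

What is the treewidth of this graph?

3

A width-3 tree decomposition is:
Bags: B1 = {2, 3, 5, 6}  B2 = {2, 4, 5, 6}  B3 = {1, 2, 5, 6}
Tree: B1–B2, B2–B3
Each bag holds 4 vertices, so the decomposition has width 3, which upper-bounds the treewidth. For the lower bound: the 4 vertex sets {3,5}, {2,4}, {6}, {1} are disjoint, each induces a connected subgraph, and every pair is joined by at least one edge of G. Contracting each set to a single vertex therefore yields K_{4} as a minor, and since treewidth is minor-monotone, tw(G) ≥ tw(K_{4}) = 3. Hence tw(G) = 3 exactly.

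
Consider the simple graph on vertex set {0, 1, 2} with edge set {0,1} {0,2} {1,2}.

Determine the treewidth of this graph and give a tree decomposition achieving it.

Treewidth 2.
One optimal decomposition is:
Bags: B1 = {0, 1, 2}
Tree: (single bag)

With just one bag of size 3, the width is 3 − 1 = 2, so tw(G) ≤ 2. On the other hand G contains the 3-clique {0, 1, 2}. A clique must lie in a single bag of any decomposition, so no decomposition can have width below 2. The upper and lower bounds meet at 2, so that is the treewidth.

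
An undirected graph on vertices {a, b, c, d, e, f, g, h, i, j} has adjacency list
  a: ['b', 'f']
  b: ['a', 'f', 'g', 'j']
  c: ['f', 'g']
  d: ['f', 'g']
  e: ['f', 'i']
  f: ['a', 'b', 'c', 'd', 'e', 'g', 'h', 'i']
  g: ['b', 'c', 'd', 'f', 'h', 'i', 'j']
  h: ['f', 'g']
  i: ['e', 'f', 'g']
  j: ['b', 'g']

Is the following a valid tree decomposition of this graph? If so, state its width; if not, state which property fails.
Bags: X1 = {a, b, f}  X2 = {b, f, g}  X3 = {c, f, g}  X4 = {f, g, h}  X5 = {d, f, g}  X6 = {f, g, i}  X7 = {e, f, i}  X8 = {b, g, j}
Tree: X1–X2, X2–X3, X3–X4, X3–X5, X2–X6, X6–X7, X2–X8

Checking the three conditions: (i) the bags cover all of {a, b, c, d, e, f, g, h, i, j}; (ii) for each edge, some bag contains both endpoints; (iii) the bags containing any fixed vertex form a subtree. All hold, so the decomposition is valid with width 3 − 1 = 2.

Yes; width 2.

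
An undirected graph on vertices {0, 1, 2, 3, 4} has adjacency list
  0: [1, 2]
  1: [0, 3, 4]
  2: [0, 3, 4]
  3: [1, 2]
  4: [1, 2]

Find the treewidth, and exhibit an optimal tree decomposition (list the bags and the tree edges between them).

Each bag holds 3 vertices, so the decomposition has width 2, which upper-bounds the treewidth. The edges 1–3–2–0–1 form a cycle, so G is not a tree and its treewidth is at least 2. Hence tw(G) = 2 exactly.

Treewidth 2.
One optimal decomposition is:
Bags: B1 = {1, 2, 3}  B2 = {0, 1, 2}  B3 = {1, 2, 4}
Tree: B1–B2, B2–B3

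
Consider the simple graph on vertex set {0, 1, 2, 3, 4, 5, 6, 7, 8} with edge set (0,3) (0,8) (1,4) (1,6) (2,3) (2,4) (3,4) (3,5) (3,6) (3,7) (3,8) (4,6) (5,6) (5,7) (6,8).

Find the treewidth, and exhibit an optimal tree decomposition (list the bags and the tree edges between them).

Every bag has size at most 3, so the width is 3 − 1 = 2 and tw(G) ≤ 2. On the other hand G contains the 3-clique {1, 4, 6}. A clique must lie in a single bag of any decomposition, so no decomposition can have width below 2. Combining the bounds, tw(G) = 2.

Treewidth 2.
One optimal decomposition is:
Bags: B1 = {3, 4, 6}  B2 = {3, 6, 8}  B3 = {0, 3, 8}  B4 = {3, 5, 6}  B5 = {1, 4, 6}  B6 = {2, 3, 4}  B7 = {3, 5, 7}
Tree: B1–B2, B2–B3, B1–B4, B1–B5, B1–B6, B4–B7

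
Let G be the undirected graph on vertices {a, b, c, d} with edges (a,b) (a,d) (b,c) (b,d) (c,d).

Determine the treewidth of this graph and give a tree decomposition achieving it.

Every bag has size at most 3, so the width is 3 − 1 = 2 and tw(G) ≤ 2. On the other hand G contains the 3-clique {b, c, d}. A clique must lie in a single bag of any decomposition, so no decomposition can have width below 2. Hence tw(G) = 2 exactly.

Treewidth 2.
One such decomposition:
Bags: B1 = {b, c, d}  B2 = {a, b, d}
Tree: B1–B2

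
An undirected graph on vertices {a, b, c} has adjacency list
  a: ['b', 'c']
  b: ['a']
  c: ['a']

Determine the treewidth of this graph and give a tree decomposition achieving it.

The largest bag has 2 vertices, giving width 1; this decomposition certifies tw(G) ≤ 1. Any graph with an edge has treewidth ≥ 1, and G has the edge b–a. Therefore the treewidth is 1.

Treewidth 1.
Bags: B1 = {a, b}  B2 = {a, c}
Tree: B1–B2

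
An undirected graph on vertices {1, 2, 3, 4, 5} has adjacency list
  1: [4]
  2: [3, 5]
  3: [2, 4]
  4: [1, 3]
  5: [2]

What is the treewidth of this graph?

1

A width-1 tree decomposition is:
Bags: B1 = {3, 4}  B2 = {2, 3}  B3 = {1, 4}  B4 = {2, 5}
Tree: B1–B2, B1–B3, B2–B4
The largest bag has 2 vertices, giving width 1; this decomposition certifies tw(G) ≤ 1. Any graph with an edge has treewidth ≥ 1, and G has the edge 4–3. The upper and lower bounds meet at 1, so that is the treewidth.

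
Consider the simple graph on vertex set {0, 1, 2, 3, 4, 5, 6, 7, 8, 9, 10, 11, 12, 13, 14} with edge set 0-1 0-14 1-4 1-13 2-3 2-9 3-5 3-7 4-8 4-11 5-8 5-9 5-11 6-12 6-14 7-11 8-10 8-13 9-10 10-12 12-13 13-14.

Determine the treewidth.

A width-3 tree decomposition is:
Bags: B1 = {0, 6, 12, 14}  B2 = {0, 12, 13, 14}  B3 = {0, 1, 12, 13}  B4 = {1, 10, 12, 13}  B5 = {1, 8, 10, 13}  B6 = {1, 4, 8, 10}  B7 = {4, 8, 9, 10}  B8 = {4, 5, 8, 9}  B9 = {4, 5, 9, 11}  B10 = {2, 5, 9, 11}  B11 = {2, 3, 5, 11}  B12 = {2, 3, 7, 11}
Tree: B1–B2, B2–B3, B3–B4, B4–B5, B5–B6, B6–B7, B7–B8, B8–B9, B9–B10, B10–B11, B11–B12
The largest bag has 4 vertices, giving width 3; this decomposition certifies tw(G) ≤ 3. For the lower bound: the 4 vertex sets {0,6,14}, {12}, {13}, {1,4,8,10} are disjoint, each induces a connected subgraph, and every pair is joined by at least one edge of G. Contracting each set to a single vertex therefore yields K_{4} as a minor, and since treewidth is minor-monotone, tw(G) ≥ tw(K_{4}) = 3. The upper and lower bounds meet at 3, so that is the treewidth.

3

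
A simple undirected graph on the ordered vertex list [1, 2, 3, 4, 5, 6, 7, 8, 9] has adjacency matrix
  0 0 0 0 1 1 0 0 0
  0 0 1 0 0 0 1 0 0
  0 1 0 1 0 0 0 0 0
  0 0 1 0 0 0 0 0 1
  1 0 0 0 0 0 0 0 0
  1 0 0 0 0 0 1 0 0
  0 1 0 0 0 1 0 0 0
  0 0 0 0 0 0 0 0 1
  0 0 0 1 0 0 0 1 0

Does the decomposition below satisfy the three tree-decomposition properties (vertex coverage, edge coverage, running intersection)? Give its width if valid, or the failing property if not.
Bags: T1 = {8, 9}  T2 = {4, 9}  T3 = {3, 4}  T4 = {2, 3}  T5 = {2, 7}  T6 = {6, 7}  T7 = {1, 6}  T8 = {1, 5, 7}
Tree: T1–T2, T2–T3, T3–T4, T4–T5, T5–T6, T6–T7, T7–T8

A tree decomposition must satisfy three properties: every vertex lies in some bag; for every edge, both endpoints lie together in some bag; and for every vertex, the bags containing it form a connected subtree. Here bags containing vertex 7 are not connected in the tree, so the decomposition is invalid.

No — bags containing vertex 7 are not connected in the tree.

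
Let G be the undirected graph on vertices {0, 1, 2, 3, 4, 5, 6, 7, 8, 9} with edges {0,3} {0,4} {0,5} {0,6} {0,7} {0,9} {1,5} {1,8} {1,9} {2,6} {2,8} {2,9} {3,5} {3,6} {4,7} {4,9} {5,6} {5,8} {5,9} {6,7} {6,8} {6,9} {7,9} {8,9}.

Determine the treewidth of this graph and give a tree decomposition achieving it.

Every bag has size at most 4, so the width is 4 − 1 = 3 and tw(G) ≤ 3. Conversely, {1, 5, 8, 9} is a clique of size 4, and the vertices of any clique must share a bag in every tree decomposition; so some bag has ≥ 4 vertices and tw(G) ≥ 3. Therefore the treewidth is 3.

Treewidth 3.
One such decomposition:
Bags: B1 = {0, 5, 6, 9}  B2 = {0, 6, 7, 9}  B3 = {5, 6, 8, 9}  B4 = {0, 4, 7, 9}  B5 = {2, 6, 8, 9}  B6 = {0, 3, 5, 6}  B7 = {1, 5, 8, 9}
Tree: B1–B2, B1–B3, B2–B4, B3–B5, B1–B6, B3–B7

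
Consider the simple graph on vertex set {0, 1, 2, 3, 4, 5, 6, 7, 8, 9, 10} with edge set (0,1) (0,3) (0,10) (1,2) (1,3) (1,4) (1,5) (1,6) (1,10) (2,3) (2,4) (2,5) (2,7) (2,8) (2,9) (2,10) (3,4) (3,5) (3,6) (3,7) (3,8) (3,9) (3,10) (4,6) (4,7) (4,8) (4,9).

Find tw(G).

A width-3 tree decomposition is:
Bags: B1 = {1, 2, 3, 4}  B2 = {2, 3, 4, 8}  B3 = {1, 2, 3, 10}  B4 = {2, 3, 4, 7}  B5 = {1, 3, 4, 6}  B6 = {2, 3, 4, 9}  B7 = {1, 2, 3, 5}  B8 = {0, 1, 3, 10}
Tree: B1–B2, B1–B3, B1–B4, B1–B5, B2–B6, B3–B7, B3–B8
Every bag has size at most 4, so the width is 4 − 1 = 3 and tw(G) ≤ 3. For the lower bound, the 4 vertices {0, 1, 3, 10} are pairwise adjacent, and any tree decomposition puts a clique entirely inside one bag — forcing width ≥ 3. Therefore the treewidth is 3.

3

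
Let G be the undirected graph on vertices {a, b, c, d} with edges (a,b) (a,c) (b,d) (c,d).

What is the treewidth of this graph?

2

A width-2 tree decomposition is:
Bags: B1 = {a, c, d}  B2 = {a, b, d}
Tree: B1–B2
The largest bag has 3 vertices, giving width 2; this decomposition certifies tw(G) ≤ 2. For the lower bound, G contains the cycle a–c–d–b–a, so G is not a forest; only forests have treewidth ≤ 1, hence tw(G) ≥ 2. The upper and lower bounds meet at 2, so that is the treewidth.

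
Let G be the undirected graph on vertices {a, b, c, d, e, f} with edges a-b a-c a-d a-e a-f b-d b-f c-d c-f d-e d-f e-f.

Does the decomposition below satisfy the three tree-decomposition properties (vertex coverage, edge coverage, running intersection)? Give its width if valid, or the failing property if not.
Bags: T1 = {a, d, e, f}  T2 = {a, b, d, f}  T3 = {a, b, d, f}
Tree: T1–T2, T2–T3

No — vertex c appears in no bag.

A tree decomposition must satisfy three properties: every vertex lies in some bag; for every edge, both endpoints lie together in some bag; and for every vertex, the bags containing it form a connected subtree. Here vertex c appears in no bag, so the decomposition is invalid.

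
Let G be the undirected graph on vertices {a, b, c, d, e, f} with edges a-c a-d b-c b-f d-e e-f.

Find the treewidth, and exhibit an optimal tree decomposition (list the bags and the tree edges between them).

Treewidth 2.
Bags: B1 = {a, d, e}  B2 = {a, c, e}  B3 = {b, c, e}  B4 = {b, e, f}
Tree: B1–B2, B2–B3, B3–B4

The largest bag has 3 vertices, giving width 2; this decomposition certifies tw(G) ≤ 2. Since e–d–a–c–b–f–e is a cycle in G, G is not acyclic. Forests are exactly the graphs of treewidth ≤ 1, so tw(G) ≥ 2. Combining the bounds, tw(G) = 2.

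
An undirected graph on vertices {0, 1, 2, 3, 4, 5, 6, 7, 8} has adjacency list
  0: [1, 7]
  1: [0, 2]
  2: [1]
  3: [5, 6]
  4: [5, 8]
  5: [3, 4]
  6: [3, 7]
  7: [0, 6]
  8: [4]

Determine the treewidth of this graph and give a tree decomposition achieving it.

Treewidth 1.
Bags: B1 = {1, 2}  B2 = {0, 1}  B3 = {0, 7}  B4 = {6, 7}  B5 = {3, 6}  B6 = {3, 5}  B7 = {4, 5}  B8 = {4, 8}
Tree: B1–B2, B2–B3, B3–B4, B4–B5, B5–B6, B6–B7, B7–B8

Each bag holds 2 vertices, so the decomposition has width 1, which upper-bounds the treewidth. Since G has at least one edge (e.g. 2–1), it is not an edgeless graph, so tw(G) ≥ 1. The upper and lower bounds meet at 1, so that is the treewidth.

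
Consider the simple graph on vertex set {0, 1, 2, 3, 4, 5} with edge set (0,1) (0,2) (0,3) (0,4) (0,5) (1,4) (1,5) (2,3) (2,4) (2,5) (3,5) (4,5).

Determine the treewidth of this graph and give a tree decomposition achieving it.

Each bag holds 4 vertices, so the decomposition has width 3, which upper-bounds the treewidth. For the lower bound, the 4 vertices {0, 1, 4, 5} are pairwise adjacent, and any tree decomposition puts a clique entirely inside one bag — forcing width ≥ 3. Hence tw(G) = 3 exactly.

Treewidth 3.
One optimal decomposition is:
Bags: B1 = {0, 2, 4, 5}  B2 = {0, 2, 3, 5}  B3 = {0, 1, 4, 5}
Tree: B1–B2, B1–B3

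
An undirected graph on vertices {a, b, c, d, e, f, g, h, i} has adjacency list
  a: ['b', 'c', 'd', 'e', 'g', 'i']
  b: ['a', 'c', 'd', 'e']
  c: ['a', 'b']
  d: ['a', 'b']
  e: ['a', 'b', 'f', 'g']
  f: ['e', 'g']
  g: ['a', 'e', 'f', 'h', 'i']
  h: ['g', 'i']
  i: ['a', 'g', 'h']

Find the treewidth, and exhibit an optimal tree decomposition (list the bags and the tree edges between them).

Treewidth 2.
One such decomposition:
Bags: B1 = {a, e, g}  B2 = {a, b, e}  B3 = {a, b, c}  B4 = {a, g, i}  B5 = {e, f, g}  B6 = {a, b, d}  B7 = {g, h, i}
Tree: B1–B2, B2–B3, B1–B4, B1–B5, B3–B6, B4–B7

The largest bag has 3 vertices, giving width 2; this decomposition certifies tw(G) ≤ 2. On the other hand G contains the 3-clique {a, e, g}. A clique must lie in a single bag of any decomposition, so no decomposition can have width below 2. Hence tw(G) = 2 exactly.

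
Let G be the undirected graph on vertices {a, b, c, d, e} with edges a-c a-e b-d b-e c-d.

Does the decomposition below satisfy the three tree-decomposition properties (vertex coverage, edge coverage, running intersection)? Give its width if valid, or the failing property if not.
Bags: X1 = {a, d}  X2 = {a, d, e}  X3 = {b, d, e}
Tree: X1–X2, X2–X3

No — vertex c appears in no bag.

A tree decomposition must satisfy three properties: every vertex lies in some bag; for every edge, both endpoints lie together in some bag; and for every vertex, the bags containing it form a connected subtree. Here vertex c appears in no bag, so the decomposition is invalid.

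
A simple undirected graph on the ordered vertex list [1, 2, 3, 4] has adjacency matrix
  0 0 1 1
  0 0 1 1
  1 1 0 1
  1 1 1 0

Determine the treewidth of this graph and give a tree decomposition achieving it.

Treewidth 2.
One optimal decomposition is:
Bags: B1 = {2, 3, 4}  B2 = {1, 3, 4}
Tree: B1–B2

Every bag has size at most 3, so the width is 3 − 1 = 2 and tw(G) ≤ 2. On the other hand G contains the 3-clique {1, 3, 4}. A clique must lie in a single bag of any decomposition, so no decomposition can have width below 2. The upper and lower bounds meet at 2, so that is the treewidth.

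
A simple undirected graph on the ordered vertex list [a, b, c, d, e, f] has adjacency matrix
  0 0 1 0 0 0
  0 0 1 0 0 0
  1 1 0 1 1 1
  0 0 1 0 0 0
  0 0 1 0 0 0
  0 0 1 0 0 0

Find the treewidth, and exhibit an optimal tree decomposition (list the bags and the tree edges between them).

Each bag holds 2 vertices, so the decomposition has width 1, which upper-bounds the treewidth. G has an edge, so its treewidth is at least 1. Combining the bounds, tw(G) = 1.

Treewidth 1.
Bags: B1 = {c, f}  B2 = {c, e}  B3 = {b, c}  B4 = {a, c}  B5 = {c, d}
Tree: B1–B2, B2–B3, B3–B4, B3–B5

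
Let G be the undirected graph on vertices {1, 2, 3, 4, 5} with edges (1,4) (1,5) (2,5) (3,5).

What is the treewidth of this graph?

A width-1 tree decomposition is:
Bags: B1 = {1, 4}  B2 = {1, 5}  B3 = {2, 5}  B4 = {3, 5}
Tree: B1–B2, B2–B3, B3–B4
Every bag has size at most 2, so the width is 2 − 1 = 1 and tw(G) ≤ 1. G has an edge, so its treewidth is at least 1. Combining the bounds, tw(G) = 1.

1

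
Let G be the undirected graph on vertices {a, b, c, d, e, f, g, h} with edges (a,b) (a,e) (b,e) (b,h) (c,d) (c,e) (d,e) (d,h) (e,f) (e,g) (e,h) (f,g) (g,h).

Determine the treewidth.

A width-2 tree decomposition is:
Bags: B1 = {b, e, h}  B2 = {e, g, h}  B3 = {a, b, e}  B4 = {d, e, h}  B5 = {c, d, e}  B6 = {e, f, g}
Tree: B1–B2, B1–B3, B2–B4, B4–B5, B2–B6
Each bag holds 3 vertices, so the decomposition has width 2, which upper-bounds the treewidth. For the lower bound, the 3 vertices {a, b, e} are pairwise adjacent, and any tree decomposition puts a clique entirely inside one bag — forcing width ≥ 2. Combining the bounds, tw(G) = 2.

2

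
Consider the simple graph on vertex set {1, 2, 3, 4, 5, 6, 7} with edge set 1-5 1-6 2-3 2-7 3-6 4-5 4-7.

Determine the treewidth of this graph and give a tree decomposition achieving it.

The largest bag has 3 vertices, giving width 2; this decomposition certifies tw(G) ≤ 2. The edges 6–1–5–4–7–2–3–6 form a cycle, so G is not a tree and its treewidth is at least 2. Hence tw(G) = 2 exactly.

Treewidth 2.
One optimal decomposition is:
Bags: B1 = {1, 5, 6}  B2 = {4, 5, 6}  B3 = {4, 6, 7}  B4 = {2, 6, 7}  B5 = {2, 3, 6}
Tree: B1–B2, B2–B3, B3–B4, B4–B5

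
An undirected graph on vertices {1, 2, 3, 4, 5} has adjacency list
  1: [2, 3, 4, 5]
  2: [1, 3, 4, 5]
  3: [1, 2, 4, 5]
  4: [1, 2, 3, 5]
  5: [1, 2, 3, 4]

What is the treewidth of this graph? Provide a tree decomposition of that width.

A single bag containing all 5 vertices is trivially a valid decomposition of width 4. On the other hand G contains the 5-clique {1, 2, 3, 4, 5}. A clique must lie in a single bag of any decomposition, so no decomposition can have width below 4. The upper and lower bounds meet at 4, so that is the treewidth.

Treewidth 4.
One optimal decomposition is:
Bags: B1 = {1, 2, 3, 4, 5}
Tree: (single bag)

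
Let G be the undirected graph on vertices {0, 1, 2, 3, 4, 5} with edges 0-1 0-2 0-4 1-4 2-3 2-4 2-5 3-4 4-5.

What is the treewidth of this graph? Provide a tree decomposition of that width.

The largest bag has 3 vertices, giving width 2; this decomposition certifies tw(G) ≤ 2. For the lower bound, the 3 vertices {0, 1, 4} are pairwise adjacent, and any tree decomposition puts a clique entirely inside one bag — forcing width ≥ 2. Combining the bounds, tw(G) = 2.

Treewidth 2.
One such decomposition:
Bags: B1 = {0, 2, 4}  B2 = {0, 1, 4}  B3 = {2, 3, 4}  B4 = {2, 4, 5}
Tree: B1–B2, B1–B3, B1–B4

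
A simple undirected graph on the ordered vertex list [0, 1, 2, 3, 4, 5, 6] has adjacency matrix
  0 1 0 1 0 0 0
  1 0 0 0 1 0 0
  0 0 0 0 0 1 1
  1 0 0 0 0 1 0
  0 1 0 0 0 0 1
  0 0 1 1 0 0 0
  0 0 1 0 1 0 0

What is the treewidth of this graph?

A width-2 tree decomposition is:
Bags: B1 = {0, 1, 4}  B2 = {0, 3, 4}  B3 = {3, 4, 5}  B4 = {2, 4, 5}  B5 = {2, 4, 6}
Tree: B1–B2, B2–B3, B3–B4, B4–B5
Each bag holds 3 vertices, so the decomposition has width 2, which upper-bounds the treewidth. Since 4–1–0–3–5–2–6–4 is a cycle in G, G is not acyclic. Forests are exactly the graphs of treewidth ≤ 1, so tw(G) ≥ 2. The upper and lower bounds meet at 2, so that is the treewidth.

2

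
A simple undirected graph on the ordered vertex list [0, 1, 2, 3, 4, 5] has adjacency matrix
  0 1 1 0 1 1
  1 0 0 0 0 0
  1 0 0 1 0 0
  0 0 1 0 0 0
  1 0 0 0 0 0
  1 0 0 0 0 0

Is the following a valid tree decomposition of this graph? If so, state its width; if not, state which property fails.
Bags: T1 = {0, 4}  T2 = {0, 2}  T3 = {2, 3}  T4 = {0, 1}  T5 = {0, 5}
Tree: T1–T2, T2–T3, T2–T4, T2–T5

Checking the three conditions: (i) the bags cover all of {0, 1, 2, 3, 4, 5}; (ii) for each edge, some bag contains both endpoints; (iii) the bags containing any fixed vertex form a subtree. All hold, so the decomposition is valid with width 2 − 1 = 1.

Yes; width 1.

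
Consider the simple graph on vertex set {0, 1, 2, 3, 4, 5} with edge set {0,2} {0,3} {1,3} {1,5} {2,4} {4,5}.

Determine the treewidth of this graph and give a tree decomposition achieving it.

Treewidth 2.
One such decomposition:
Bags: B1 = {2, 4, 5}  B2 = {0, 2, 5}  B3 = {0, 3, 5}  B4 = {1, 3, 5}
Tree: B1–B2, B2–B3, B3–B4

Every bag has size at most 3, so the width is 3 − 1 = 2 and tw(G) ≤ 2. For the lower bound, G contains the cycle 5–4–2–0–3–1–5, so G is not a forest; only forests have treewidth ≤ 1, hence tw(G) ≥ 2. The upper and lower bounds meet at 2, so that is the treewidth.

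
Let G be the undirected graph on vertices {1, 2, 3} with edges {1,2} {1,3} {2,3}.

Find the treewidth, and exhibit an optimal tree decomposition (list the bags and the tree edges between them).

Treewidth 2.
One optimal decomposition is:
Bags: B1 = {1, 2, 3}
Tree: (single bag)

A single bag containing all 3 vertices is trivially a valid decomposition of width 2. On the other hand G contains the 3-clique {1, 2, 3}. A clique must lie in a single bag of any decomposition, so no decomposition can have width below 2. Hence tw(G) = 2 exactly.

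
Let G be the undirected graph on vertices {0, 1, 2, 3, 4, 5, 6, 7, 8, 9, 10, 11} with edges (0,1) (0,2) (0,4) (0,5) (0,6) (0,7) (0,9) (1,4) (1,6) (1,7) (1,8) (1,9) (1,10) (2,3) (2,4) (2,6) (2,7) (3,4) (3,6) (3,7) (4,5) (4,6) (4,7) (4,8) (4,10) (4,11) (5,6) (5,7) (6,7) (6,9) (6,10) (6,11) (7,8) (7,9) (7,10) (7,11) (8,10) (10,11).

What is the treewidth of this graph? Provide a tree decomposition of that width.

Every bag has size at most 5, so the width is 5 − 1 = 4 and tw(G) ≤ 4. For the lower bound, the 5 vertices {0, 1, 6, 7, 9} are pairwise adjacent, and any tree decomposition puts a clique entirely inside one bag — forcing width ≥ 4. Combining the bounds, tw(G) = 4.

Treewidth 4.
One such decomposition:
Bags: B1 = {0, 1, 4, 6, 7}  B2 = {0, 2, 4, 6, 7}  B3 = {0, 1, 6, 7, 9}  B4 = {0, 4, 5, 6, 7}  B5 = {1, 4, 6, 7, 10}  B6 = {4, 6, 7, 10, 11}  B7 = {2, 3, 4, 6, 7}  B8 = {1, 4, 7, 8, 10}
Tree: B1–B2, B1–B3, B2–B4, B1–B5, B5–B6, B2–B7, B5–B8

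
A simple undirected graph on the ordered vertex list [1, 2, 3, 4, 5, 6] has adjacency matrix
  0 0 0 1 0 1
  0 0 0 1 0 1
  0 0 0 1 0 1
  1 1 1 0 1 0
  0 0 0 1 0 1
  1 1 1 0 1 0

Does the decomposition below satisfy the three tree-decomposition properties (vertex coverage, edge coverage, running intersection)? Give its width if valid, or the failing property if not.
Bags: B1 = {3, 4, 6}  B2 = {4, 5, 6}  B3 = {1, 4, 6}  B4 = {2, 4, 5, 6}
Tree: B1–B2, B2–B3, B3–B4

No — bags containing vertex 5 are not connected in the tree.

A tree decomposition must satisfy three properties: every vertex lies in some bag; for every edge, both endpoints lie together in some bag; and for every vertex, the bags containing it form a connected subtree. Here bags containing vertex 5 are not connected in the tree, so the decomposition is invalid.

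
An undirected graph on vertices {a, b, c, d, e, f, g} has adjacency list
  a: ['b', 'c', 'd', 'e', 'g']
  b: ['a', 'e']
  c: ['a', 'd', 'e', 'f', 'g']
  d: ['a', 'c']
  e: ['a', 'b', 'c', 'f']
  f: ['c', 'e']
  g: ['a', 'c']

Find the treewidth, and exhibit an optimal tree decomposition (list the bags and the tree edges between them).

Each bag holds 3 vertices, so the decomposition has width 2, which upper-bounds the treewidth. For the lower bound, the 3 vertices {a, c, d} are pairwise adjacent, and any tree decomposition puts a clique entirely inside one bag — forcing width ≥ 2. The upper and lower bounds meet at 2, so that is the treewidth.

Treewidth 2.
Bags: B1 = {a, c, g}  B2 = {a, c, d}  B3 = {a, c, e}  B4 = {a, b, e}  B5 = {c, e, f}
Tree: B1–B2, B1–B3, B3–B4, B3–B5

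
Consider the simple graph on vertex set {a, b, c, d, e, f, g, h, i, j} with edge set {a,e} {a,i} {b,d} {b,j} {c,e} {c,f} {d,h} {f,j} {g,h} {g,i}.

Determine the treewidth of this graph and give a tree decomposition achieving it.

The largest bag has 3 vertices, giving width 2; this decomposition certifies tw(G) ≤ 2. The edges g–h–d–b–j–f–c–e–a–i–g form a cycle, so G is not a tree and its treewidth is at least 2. The upper and lower bounds meet at 2, so that is the treewidth.

Treewidth 2.
Bags: B1 = {d, g, h}  B2 = {b, d, g}  B3 = {b, g, j}  B4 = {f, g, j}  B5 = {c, f, g}  B6 = {c, e, g}  B7 = {a, e, g}  B8 = {a, g, i}
Tree: B1–B2, B2–B3, B3–B4, B4–B5, B5–B6, B6–B7, B7–B8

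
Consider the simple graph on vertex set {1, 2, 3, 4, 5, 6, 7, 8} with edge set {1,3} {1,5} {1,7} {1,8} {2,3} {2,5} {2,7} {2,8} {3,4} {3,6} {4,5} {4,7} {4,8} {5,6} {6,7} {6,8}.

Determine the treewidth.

A width-4 tree decomposition is:
Bags: B1 = {1, 2, 4, 6, 8}  B2 = {1, 2, 4, 5, 6}  B3 = {1, 2, 4, 6, 7}  B4 = {1, 2, 3, 4, 6}
Tree: B1–B2, B2–B3, B3–B4
Every bag has size at most 5, so the width is 5 − 1 = 4 and tw(G) ≤ 4. For the lower bound: the 5 vertex sets {4,8}, {5,6}, {2,7}, {1}, {3} are disjoint, each induces a connected subgraph, and every pair is joined by at least one edge of G. Contracting each set to a single vertex therefore yields K_{5} as a minor, and since treewidth is minor-monotone, tw(G) ≥ tw(K_{5}) = 4. Combining the bounds, tw(G) = 4.

4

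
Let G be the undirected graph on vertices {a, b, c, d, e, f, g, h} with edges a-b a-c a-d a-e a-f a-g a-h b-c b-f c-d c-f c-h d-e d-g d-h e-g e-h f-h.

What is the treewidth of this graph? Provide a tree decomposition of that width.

Treewidth 3.
One optimal decomposition is:
Bags: B1 = {a, b, c, f}  B2 = {a, c, f, h}  B3 = {a, c, d, h}  B4 = {a, d, e, h}  B5 = {a, d, e, g}
Tree: B1–B2, B2–B3, B3–B4, B4–B5

The largest bag has 4 vertices, giving width 3; this decomposition certifies tw(G) ≤ 3. For the lower bound, the 4 vertices {a, d, e, g} are pairwise adjacent, and any tree decomposition puts a clique entirely inside one bag — forcing width ≥ 3. Therefore the treewidth is 3.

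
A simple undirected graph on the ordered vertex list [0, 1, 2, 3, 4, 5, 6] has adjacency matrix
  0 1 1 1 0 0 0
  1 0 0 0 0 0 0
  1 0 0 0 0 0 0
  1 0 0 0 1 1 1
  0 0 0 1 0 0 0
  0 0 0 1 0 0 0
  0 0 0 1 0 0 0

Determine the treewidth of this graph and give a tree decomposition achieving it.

Treewidth 1.
One such decomposition:
Bags: B1 = {3, 4}  B2 = {3, 5}  B3 = {0, 3}  B4 = {3, 6}  B5 = {0, 1}  B6 = {0, 2}
Tree: B1–B2, B2–B3, B1–B4, B3–B5, B3–B6

The largest bag has 2 vertices, giving width 1; this decomposition certifies tw(G) ≤ 1. Since G has at least one edge (e.g. 4–3), it is not an edgeless graph, so tw(G) ≥ 1. Hence tw(G) = 1 exactly.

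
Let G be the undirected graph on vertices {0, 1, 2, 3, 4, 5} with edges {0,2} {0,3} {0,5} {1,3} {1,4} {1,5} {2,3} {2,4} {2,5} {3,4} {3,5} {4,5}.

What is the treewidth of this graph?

A width-3 tree decomposition is:
Bags: B1 = {0, 2, 3, 5}  B2 = {2, 3, 4, 5}  B3 = {1, 3, 4, 5}
Tree: B1–B2, B2–B3
Each bag holds 4 vertices, so the decomposition has width 3, which upper-bounds the treewidth. Conversely, {1, 3, 4, 5} is a clique of size 4, and the vertices of any clique must share a bag in every tree decomposition; so some bag has ≥ 4 vertices and tw(G) ≥ 3. The upper and lower bounds meet at 3, so that is the treewidth.

3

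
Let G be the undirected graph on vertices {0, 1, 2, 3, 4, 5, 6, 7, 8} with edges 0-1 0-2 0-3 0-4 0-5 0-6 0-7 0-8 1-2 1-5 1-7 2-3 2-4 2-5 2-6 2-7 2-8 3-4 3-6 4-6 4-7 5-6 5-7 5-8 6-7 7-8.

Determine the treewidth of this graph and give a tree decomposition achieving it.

Each bag holds 5 vertices, so the decomposition has width 4, which upper-bounds the treewidth. For the lower bound, the 5 vertices {0, 2, 3, 4, 6} are pairwise adjacent, and any tree decomposition puts a clique entirely inside one bag — forcing width ≥ 4. Therefore the treewidth is 4.

Treewidth 4.
One such decomposition:
Bags: B1 = {0, 1, 2, 5, 7}  B2 = {0, 2, 5, 6, 7}  B3 = {0, 2, 4, 6, 7}  B4 = {0, 2, 5, 7, 8}  B5 = {0, 2, 3, 4, 6}
Tree: B1–B2, B2–B3, B1–B4, B3–B5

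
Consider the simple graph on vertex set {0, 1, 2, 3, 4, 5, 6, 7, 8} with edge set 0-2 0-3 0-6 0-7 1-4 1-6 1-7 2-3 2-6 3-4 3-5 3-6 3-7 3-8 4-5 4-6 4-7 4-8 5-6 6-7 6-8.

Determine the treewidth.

A width-3 tree decomposition is:
Bags: B1 = {3, 4, 6, 8}  B2 = {3, 4, 6, 7}  B3 = {1, 4, 6, 7}  B4 = {0, 3, 6, 7}  B5 = {0, 2, 3, 6}  B6 = {3, 4, 5, 6}
Tree: B1–B2, B2–B3, B2–B4, B4–B5, B1–B6
Each bag holds 4 vertices, so the decomposition has width 3, which upper-bounds the treewidth. Conversely, {1, 4, 6, 7} is a clique of size 4, and the vertices of any clique must share a bag in every tree decomposition; so some bag has ≥ 4 vertices and tw(G) ≥ 3. Combining the bounds, tw(G) = 3.

3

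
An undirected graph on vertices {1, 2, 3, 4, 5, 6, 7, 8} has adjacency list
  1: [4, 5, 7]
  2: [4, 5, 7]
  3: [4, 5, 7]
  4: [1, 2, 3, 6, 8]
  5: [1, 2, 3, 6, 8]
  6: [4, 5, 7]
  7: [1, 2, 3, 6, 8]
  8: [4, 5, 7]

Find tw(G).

3

A width-3 tree decomposition is:
Bags: B1 = {4, 5, 7, 8}  B2 = {1, 4, 5, 7}  B3 = {4, 5, 6, 7}  B4 = {3, 4, 5, 7}  B5 = {2, 4, 5, 7}
Tree: B1–B2, B2–B3, B3–B4, B4–B5
Each bag holds 4 vertices, so the decomposition has width 3, which upper-bounds the treewidth. For the lower bound: the 4 vertex sets {4,8}, {1,7}, {5}, {6} are disjoint, each induces a connected subgraph, and every pair is joined by at least one edge of G. Contracting each set to a single vertex therefore yields K_{4} as a minor, and since treewidth is minor-monotone, tw(G) ≥ tw(K_{4}) = 3. Combining the bounds, tw(G) = 3.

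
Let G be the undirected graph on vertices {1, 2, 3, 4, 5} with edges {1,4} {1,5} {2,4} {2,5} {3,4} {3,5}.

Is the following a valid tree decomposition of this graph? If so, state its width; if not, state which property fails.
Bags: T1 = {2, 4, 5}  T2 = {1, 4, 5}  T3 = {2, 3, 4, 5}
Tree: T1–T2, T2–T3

A tree decomposition must satisfy three properties: every vertex lies in some bag; for every edge, both endpoints lie together in some bag; and for every vertex, the bags containing it form a connected subtree. Here bags containing vertex 2 are not connected in the tree, so the decomposition is invalid.

No — bags containing vertex 2 are not connected in the tree.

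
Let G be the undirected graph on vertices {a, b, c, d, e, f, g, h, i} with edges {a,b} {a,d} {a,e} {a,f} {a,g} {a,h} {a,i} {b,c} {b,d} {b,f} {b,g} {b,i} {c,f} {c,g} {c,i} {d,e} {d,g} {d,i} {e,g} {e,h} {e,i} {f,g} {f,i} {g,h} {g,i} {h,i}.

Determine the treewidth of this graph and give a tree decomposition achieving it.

Each bag holds 5 vertices, so the decomposition has width 4, which upper-bounds the treewidth. On the other hand G contains the 5-clique {b, c, f, g, i}. A clique must lie in a single bag of any decomposition, so no decomposition can have width below 4. Therefore the treewidth is 4.

Treewidth 4.
One optimal decomposition is:
Bags: B1 = {a, b, d, g, i}  B2 = {a, d, e, g, i}  B3 = {a, b, f, g, i}  B4 = {a, e, g, h, i}  B5 = {b, c, f, g, i}
Tree: B1–B2, B1–B3, B2–B4, B3–B5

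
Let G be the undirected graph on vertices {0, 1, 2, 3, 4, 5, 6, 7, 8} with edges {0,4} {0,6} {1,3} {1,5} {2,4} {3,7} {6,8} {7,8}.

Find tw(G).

1

A width-1 tree decomposition is:
Bags: B1 = {1, 5}  B2 = {1, 3}  B3 = {3, 7}  B4 = {7, 8}  B5 = {6, 8}  B6 = {0, 6}  B7 = {0, 4}  B8 = {2, 4}
Tree: B1–B2, B2–B3, B3–B4, B4–B5, B5–B6, B6–B7, B7–B8
Each bag holds 2 vertices, so the decomposition has width 1, which upper-bounds the treewidth. Since G has at least one edge (e.g. 5–1), it is not an edgeless graph, so tw(G) ≥ 1. Hence tw(G) = 1 exactly.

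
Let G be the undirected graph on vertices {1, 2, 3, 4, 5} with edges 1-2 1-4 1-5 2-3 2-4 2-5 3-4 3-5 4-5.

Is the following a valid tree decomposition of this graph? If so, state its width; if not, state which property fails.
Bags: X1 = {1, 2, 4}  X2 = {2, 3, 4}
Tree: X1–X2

No — vertex 5 appears in no bag.

A tree decomposition must satisfy three properties: every vertex lies in some bag; for every edge, both endpoints lie together in some bag; and for every vertex, the bags containing it form a connected subtree. Here vertex 5 appears in no bag, so the decomposition is invalid.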